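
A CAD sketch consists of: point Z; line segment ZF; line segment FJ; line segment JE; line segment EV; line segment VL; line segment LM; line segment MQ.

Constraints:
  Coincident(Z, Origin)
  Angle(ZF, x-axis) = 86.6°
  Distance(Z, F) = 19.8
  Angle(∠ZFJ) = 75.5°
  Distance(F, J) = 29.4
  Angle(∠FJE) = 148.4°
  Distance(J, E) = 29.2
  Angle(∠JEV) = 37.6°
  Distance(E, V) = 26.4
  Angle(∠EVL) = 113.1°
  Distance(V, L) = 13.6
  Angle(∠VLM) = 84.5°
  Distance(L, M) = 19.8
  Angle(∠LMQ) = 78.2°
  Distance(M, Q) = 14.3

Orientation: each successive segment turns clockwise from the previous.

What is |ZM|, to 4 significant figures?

40.42

Z is at the origin; ZF runs at 86.6° with length 19.8, so F = (1.174, 19.77). ∠ZFJ = 75.5° gives FJ at -17.90° from the x-axis; with |FJ| = 29.4, J = (29.15, 10.73). ∠FJE = 148.4° gives JE at -49.50° from the x-axis; with |JE| = 29.2, E = (48.12, -11.47). ∠JEV = 37.6° gives EV at 168.1° from the x-axis; with |EV| = 26.4, V = (22.28, -6.031). ∠EVL = 113.1° gives VL at 101.2° from the x-axis; with |VL| = 13.6, L = (19.64, 7.310). ∠VLM = 84.5° gives LM at 5.700° from the x-axis; with |LM| = 19.8, M = (39.34, 9.276). Then |ZM| = |M − Z| = 40.42.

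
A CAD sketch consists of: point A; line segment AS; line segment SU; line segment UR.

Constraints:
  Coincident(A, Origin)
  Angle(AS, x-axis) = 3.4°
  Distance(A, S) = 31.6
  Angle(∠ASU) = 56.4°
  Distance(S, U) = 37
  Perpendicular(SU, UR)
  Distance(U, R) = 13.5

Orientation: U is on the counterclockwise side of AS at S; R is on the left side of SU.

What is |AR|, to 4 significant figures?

23.35

A is at the origin; AS runs at 3.4° with length 31.6, so S = 31.6·(cos 3.4°, sin 3.4°) = (31.54, 1.874). ∠ASU = 56.4°, so SU runs at 3.4° + (180° − 56.4°) = 127.0° from the x-axis; with |SU| = 37.0, U = S + 37.0·(cos 127.0°, sin 127.0°) = (9.277, 31.42). The perpendicularity gives UR at right angles to SU; with |UR| = 13.5 on the left of SU, R = U + 13.5·(-0.7986, -0.6018) = (-1.504, 23.30). Then |AR| = |R − A| = 23.35.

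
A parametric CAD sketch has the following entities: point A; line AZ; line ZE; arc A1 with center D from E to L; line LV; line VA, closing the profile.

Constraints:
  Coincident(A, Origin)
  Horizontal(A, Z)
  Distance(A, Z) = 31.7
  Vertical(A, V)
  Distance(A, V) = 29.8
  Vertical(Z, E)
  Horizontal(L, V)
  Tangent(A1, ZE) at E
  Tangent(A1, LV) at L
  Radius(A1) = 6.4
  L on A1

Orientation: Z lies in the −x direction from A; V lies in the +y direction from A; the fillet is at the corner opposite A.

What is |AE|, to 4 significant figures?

39.40

The virtual corner opposite A is at (-31.70, 29.80). Since A1 is tangent to ZE there, DE ⟂ ZE and tangency of A1 to LV means the radius DL is perpendicular to LV, with radius 6.4, so the center D sits 6.4 in from both sides at D = (-25.30, 23.40). That places the tangent points at E = (-31.70, 23.40) on ZE and L = (-25.30, 29.80) on LV. Then |AE| = |E − A| = 39.40.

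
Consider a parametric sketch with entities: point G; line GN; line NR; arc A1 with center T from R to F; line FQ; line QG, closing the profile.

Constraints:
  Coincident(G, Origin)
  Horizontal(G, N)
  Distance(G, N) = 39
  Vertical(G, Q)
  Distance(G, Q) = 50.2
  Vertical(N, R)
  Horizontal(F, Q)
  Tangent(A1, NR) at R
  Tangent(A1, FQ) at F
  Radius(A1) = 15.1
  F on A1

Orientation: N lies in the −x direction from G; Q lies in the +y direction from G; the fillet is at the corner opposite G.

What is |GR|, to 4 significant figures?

52.47

G is at the origin; G and N share the same y with |GN| = 39.0 and N on the −x side, so N = (-39.00, 0.000). G and Q share the same x with |GQ| = 50.2 and Q on the +y side, so Q = (0.000, 50.20). The virtual corner opposite G is at (-39.00, 50.20). A1 meets NR tangentially, so TR is at right angles to NR and tangency of A1 to FQ means the radius TF is perpendicular to FQ, with radius 15.1, so the center T sits 15.1 in from both sides at T = (-23.90, 35.10). That places the tangent points at R = (-39.00, 35.10) on NR and F = (-23.90, 50.20) on FQ. Then |GR| = |R − G| = 52.47.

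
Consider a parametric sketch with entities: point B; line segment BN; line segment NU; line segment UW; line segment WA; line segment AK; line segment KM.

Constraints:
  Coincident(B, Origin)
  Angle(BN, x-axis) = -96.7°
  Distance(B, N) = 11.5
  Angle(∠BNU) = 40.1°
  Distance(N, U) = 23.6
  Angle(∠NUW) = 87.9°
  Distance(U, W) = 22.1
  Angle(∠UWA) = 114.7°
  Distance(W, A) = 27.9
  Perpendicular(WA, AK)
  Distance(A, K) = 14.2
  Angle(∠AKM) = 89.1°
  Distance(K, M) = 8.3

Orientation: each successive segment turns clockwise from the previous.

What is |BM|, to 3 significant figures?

13.2

WA ⟂ AK, so AK runs at -124°; with |AK| = 14.2, K = (19.7, -7.61). ∠AKM = 89.1° gives KM at 145° from the x-axis; with |KM| = 8.3, M = (12.9, -2.86). Then |BM| = |M − B| = 13.2.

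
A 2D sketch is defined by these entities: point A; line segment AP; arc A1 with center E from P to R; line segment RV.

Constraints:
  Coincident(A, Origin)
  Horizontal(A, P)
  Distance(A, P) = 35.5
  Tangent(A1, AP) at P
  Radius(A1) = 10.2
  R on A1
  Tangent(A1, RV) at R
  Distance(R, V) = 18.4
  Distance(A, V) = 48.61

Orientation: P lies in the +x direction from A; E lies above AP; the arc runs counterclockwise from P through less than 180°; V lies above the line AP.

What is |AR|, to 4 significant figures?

47.06

Checks: |EP| = 10.20 ✓; |ER| = 10.20 ✓; ∠(ER, RV) = 90.00° ✓; |RV| = 18.40 ✓; |AV| = 48.61 ✓.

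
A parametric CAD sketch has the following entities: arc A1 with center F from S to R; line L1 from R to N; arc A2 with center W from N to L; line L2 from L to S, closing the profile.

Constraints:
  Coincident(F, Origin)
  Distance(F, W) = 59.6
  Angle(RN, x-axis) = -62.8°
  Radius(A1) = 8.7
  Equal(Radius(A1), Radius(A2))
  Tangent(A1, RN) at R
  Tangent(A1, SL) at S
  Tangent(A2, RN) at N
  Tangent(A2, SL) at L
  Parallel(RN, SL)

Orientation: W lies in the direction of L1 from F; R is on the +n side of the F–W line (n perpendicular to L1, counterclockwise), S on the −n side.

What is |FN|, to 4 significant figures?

60.23

Tangency of A1 to both parallel lines with radius 8.7 puts R and S at F ± 8.7·n: R = (7.738, 3.977), S = (-7.738, -3.977). Equal radii place N and L the same way about W: N = W + 8.7·n = (34.98, -49.03), L = W − 8.7·n = (19.51, -56.99). Then |FN| = |N − F| = 60.23.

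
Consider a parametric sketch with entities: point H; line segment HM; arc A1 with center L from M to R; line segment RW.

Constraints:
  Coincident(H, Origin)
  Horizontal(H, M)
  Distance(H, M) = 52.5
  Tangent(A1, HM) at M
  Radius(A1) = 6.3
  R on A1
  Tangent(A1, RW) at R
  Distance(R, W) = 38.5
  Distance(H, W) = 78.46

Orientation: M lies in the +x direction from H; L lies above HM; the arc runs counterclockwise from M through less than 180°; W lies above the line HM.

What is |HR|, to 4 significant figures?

58.93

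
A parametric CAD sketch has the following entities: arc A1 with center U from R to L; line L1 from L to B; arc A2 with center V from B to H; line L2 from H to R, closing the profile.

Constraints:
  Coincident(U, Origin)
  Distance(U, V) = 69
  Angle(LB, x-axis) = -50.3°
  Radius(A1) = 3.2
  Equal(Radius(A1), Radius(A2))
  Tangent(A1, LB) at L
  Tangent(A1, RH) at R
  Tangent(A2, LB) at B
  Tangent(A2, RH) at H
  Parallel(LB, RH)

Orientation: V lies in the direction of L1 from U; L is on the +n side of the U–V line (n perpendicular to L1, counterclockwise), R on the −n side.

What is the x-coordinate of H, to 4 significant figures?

41.61

Tangency of A1 to both parallel lines with radius 3.2 puts L and R at U ± 3.2·n: L = (2.462, 2.044), R = (-2.462, -2.044). Equal radii place B and H the same way about V: B = V + 3.2·n = (46.54, -51.04), H = V − 3.2·n = (41.61, -55.13). So H.x = 41.61.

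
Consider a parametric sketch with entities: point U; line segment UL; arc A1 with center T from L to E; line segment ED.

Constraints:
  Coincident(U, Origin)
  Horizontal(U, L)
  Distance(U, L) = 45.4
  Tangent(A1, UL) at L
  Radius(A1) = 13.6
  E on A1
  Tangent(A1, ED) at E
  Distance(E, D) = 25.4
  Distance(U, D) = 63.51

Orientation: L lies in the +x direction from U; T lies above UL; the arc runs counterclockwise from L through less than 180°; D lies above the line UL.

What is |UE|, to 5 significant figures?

60.899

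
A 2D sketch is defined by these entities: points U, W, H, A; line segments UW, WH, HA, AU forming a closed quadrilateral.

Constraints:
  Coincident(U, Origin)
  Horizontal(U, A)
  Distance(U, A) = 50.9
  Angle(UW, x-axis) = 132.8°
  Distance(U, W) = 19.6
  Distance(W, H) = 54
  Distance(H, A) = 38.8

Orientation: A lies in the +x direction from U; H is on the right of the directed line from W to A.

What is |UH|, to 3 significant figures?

34.4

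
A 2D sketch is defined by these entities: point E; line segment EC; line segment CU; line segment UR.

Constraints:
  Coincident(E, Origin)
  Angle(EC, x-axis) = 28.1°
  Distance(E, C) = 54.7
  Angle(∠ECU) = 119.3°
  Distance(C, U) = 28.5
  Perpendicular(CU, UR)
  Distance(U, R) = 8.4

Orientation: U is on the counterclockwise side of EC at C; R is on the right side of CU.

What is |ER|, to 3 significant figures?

78.8

E is at the origin; EC runs at 28.1° with length 54.7, so C = 54.7·(cos 28.1°, sin 28.1°) = (48.3, 25.8). ∠ECU = 119.3°, so CU runs at 28.1° + (180° − 119.3°) = 88.8° from the x-axis; with |CU| = 28.5, U = C + 28.5·(cos 88.8°, sin 88.8°) = (48.8, 54.3). CU is perpendicular to UR; with |UR| = 8.4 on the right of CU, R = U + 8.4·(1.00, -0.0209) = (57.2, 54.1). Then |ER| = |R − E| = 78.8.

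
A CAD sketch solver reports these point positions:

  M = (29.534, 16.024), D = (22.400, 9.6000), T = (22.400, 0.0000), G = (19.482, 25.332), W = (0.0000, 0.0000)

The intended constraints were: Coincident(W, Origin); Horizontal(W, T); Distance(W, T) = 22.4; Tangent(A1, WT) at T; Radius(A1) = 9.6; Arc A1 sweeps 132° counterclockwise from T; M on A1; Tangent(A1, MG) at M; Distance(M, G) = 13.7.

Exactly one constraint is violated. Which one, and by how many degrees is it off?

Tangent(A1, MG) at M — off by 5.20°.

W = (0.00, 0.00) ✓; W.y = 0.00, T.y = 0.00 ✓; |WT| = 22.40 ✓; ∠(DT, TW) = 90.00° ✓; |DT| = 9.600 ✓; bearing(D→M) − bearing(D→T) = 132.0° ✓; |DM| = 9.600 ✓; ∠(DM, MG) = 84.80° ✗; |MG| = 13.70 ✓.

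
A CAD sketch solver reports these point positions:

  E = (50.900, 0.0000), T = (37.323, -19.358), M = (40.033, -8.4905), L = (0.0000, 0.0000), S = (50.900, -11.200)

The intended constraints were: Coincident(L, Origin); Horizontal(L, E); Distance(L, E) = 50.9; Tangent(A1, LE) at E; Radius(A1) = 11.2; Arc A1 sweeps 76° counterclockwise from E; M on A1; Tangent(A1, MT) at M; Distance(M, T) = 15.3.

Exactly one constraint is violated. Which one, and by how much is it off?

Distance(M, T) = 15.3 — off by 4.10.

L = (0.00, 0.00) ✓; L.y = 0.00, E.y = 0.00 ✓; |LE| = 50.90 ✓; ∠(SE, EL) = 90.00° ✓; |SE| = 11.20 ✓; bearing(S→M) − bearing(S→E) = 76.00° ✓; |SM| = 11.20 ✓; ∠(SM, MT) = 90.00° ✓; |MT| = 11.20 ✗.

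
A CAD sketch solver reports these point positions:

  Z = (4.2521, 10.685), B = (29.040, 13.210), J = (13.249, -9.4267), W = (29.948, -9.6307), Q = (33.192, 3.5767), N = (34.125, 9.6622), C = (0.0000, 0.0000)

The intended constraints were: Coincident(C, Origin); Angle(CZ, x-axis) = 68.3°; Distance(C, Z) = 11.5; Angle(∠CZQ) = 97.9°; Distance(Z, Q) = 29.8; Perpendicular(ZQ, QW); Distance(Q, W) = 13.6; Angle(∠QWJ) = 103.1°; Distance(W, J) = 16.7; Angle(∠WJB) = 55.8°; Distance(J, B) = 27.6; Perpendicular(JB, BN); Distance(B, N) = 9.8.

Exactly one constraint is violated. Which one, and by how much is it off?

Distance(B, N) = 9.8 — off by 3.60.

C = (0.00, 0.00) ✓; CZ at 68.30° ✓; |CZ| = 11.50 ✓; ∠CZQ = 97.90° ✓; |ZQ| = 29.80 ✓; ∠(ZQ, QW) = 90.00° ✓; |QW| = 13.60 ✓; ∠QWJ = 103.1° ✓; |WJ| = 16.70 ✓; ∠WJB = 55.80° ✓; |JB| = 27.60 ✓; ∠(JB, BN) = 90.00° ✓; |BN| = 6.200 ✗.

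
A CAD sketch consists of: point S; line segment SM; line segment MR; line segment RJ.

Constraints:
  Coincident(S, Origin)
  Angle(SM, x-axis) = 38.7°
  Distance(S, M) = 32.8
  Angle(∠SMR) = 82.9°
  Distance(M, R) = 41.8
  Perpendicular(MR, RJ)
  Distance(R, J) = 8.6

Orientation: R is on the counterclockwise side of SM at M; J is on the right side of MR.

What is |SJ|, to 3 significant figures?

55.8

S is at the origin; SM runs at 38.7° with length 32.8, so M = 32.8·(cos 38.7°, sin 38.7°) = (25.6, 20.5). ∠SMR = 82.9°, so MR runs at 38.7° + (180° − 82.9°) = 136° from the x-axis; with |MR| = 41.8, R = M + 41.8·(cos 136°, sin 136°) = (-4.37, 49.6). The perpendicularity gives RJ at right angles to MR; with |RJ| = 8.6 on the right of MR, J = R + 8.6·(0.697, 0.717) = (1.63, 55.8). Then |SJ| = |J − S| = 55.8.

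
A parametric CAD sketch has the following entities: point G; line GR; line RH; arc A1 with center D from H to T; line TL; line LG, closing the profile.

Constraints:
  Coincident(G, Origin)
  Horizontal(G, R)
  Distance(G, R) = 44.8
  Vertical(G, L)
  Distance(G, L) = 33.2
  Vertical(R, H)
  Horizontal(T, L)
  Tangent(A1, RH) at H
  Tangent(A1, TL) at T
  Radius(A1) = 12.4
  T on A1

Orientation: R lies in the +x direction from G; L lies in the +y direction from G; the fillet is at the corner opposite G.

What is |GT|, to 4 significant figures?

46.39

G is at the origin; GR is horizontal with |GR| = 44.8 and R on the +x side, so R = (44.80, 0.000). G and L share the same x with |GL| = 33.2 and L on the +y side, so L = (0.000, 33.20). The virtual corner opposite G is at (44.80, 33.20). Tangency of A1 to RH means the radius DH is perpendicular to RH and tangency of A1 to TL means the radius DT is perpendicular to TL, with radius 12.4, so the center D sits 12.4 in from both sides at D = (32.40, 20.80). That places the tangent points at H = (44.80, 20.80) on RH and T = (32.40, 33.20) on TL. Then |GT| = |T − G| = 46.39.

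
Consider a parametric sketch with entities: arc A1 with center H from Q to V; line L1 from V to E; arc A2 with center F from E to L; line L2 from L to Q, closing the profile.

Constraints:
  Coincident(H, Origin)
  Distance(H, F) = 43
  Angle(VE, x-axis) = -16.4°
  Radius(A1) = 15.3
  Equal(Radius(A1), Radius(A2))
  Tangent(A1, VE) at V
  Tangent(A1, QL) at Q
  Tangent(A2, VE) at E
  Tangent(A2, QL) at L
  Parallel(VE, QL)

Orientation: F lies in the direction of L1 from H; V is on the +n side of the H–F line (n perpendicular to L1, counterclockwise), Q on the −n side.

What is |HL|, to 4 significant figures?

45.64

The slot axis is L1's direction at -16.4°, so u = (cos -16.4°, sin -16.4°) = (0.9593, -0.2823) and n = (−sin -16.4°, cos -16.4°) = (0.2823, 0.9593). H is at the origin and F lies 43.0 along u from H, so F = 43.0·u = (41.25, -12.14). Tangency of A1 to both parallel lines with radius 15.3 puts V and Q at H ± 15.3·n: V = (4.320, 14.68), Q = (-4.320, -14.68). Equal radii place E and L the same way about F: E = F + 15.3·n = (45.57, 2.537), L = F − 15.3·n = (36.93, -26.82). Then |HL| = |L − H| = 45.64.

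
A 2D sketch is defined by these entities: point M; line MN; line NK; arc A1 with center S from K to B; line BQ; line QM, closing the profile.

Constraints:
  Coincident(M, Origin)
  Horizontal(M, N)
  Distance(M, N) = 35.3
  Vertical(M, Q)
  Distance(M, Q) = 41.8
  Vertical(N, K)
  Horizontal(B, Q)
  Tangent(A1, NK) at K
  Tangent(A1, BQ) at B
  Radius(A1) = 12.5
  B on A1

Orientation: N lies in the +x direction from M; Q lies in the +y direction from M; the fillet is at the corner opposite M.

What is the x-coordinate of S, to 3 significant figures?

22.8

M is at the origin; MN is horizontal with |MN| = 35.3 and N on the +x side, so N = (35.3, 0.00). MQ is vertical with |MQ| = 41.8 and Q on the +y side, so Q = (0.00, 41.8). The virtual corner opposite M is at (35.3, 41.8). Since A1 is tangent to NK there, SK ⟂ NK and A1 meets BQ tangentially, so SB is at right angles to BQ, with radius 12.5, so the center S sits 12.5 in from both sides at S = (22.8, 29.3). So S.x = 22.8.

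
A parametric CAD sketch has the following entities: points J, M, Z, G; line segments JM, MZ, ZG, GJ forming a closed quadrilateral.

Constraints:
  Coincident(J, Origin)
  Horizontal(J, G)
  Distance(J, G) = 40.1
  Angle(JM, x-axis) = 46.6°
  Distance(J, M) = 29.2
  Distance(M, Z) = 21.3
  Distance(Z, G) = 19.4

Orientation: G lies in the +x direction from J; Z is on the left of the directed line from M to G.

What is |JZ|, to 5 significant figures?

45.598

J is at the origin; JG is horizontal with |JG| = 40.1 and G in +x, so G = (40.1, 0). JM runs at 46.6° with |JM| = 29.2, so M = (20.063, 21.216). Z is determined by |MZ| = 21.3 and |ZG| = 19.4 together: it lies at the intersection of circle(M, 21.3) and circle(G, 19.4). With |MG| = 29.182, the foot of the radical line on MG is 15.916 from M and the perpendicular offset is √(21.3² − 15.916²) = 14.155. Taking the left-of-MG solution: Z = (41.282, 19.364).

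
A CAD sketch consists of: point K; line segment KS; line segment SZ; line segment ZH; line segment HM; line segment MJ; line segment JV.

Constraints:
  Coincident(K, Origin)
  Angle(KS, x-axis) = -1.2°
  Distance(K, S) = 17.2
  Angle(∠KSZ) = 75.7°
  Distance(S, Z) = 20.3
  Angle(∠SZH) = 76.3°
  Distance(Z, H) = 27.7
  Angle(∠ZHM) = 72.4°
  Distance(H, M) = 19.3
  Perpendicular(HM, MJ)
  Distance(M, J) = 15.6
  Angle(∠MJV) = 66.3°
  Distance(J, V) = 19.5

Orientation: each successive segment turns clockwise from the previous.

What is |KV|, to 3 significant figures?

12.6

K is at the origin; KS runs at -1.2° with length 17.2, so S = (17.2, -0.360). ∠KSZ = 75.7° gives SZ at -106° from the x-axis; with |SZ| = 20.3, Z = (11.8, -19.9). ∠SZH = 76.3° gives ZH at 151° from the x-axis; with |ZH| = 27.7, H = (-12.4, -6.41). ∠ZHM = 72.4° gives HM at 43.2° from the x-axis; with |HM| = 19.3, M = (1.66, 6.80). HM ⟂ MJ, so MJ runs at -46.8°; with |MJ| = 15.6, J = (12.3, -4.57). ∠MJV = 66.3° gives JV at -160° from the x-axis; with |JV| = 19.5, V = (-6.04, -11.1). Then |KV| = |V − K| = 12.6.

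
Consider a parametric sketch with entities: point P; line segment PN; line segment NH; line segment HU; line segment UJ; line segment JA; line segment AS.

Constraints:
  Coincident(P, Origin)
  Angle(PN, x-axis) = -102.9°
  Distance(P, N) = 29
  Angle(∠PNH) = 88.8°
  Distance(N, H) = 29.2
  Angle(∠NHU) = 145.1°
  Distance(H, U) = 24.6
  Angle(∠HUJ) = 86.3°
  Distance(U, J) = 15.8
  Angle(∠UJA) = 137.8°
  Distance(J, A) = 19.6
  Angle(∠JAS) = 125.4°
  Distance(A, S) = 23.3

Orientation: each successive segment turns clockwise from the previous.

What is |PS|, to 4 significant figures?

16.34

P is at the origin; PN runs at -102.9° with length 29.0, so N = (-6.474, -28.27). ∠PNH = 88.8° gives NH at 165.9° from the x-axis; with |NH| = 29.2, H = (-34.79, -21.15). ∠NHU = 145.1° gives HU at 131.0° from the x-axis; with |HU| = 24.6, U = (-50.93, -2.589). ∠HUJ = 86.3° gives UJ at 37.30° from the x-axis; with |UJ| = 15.8, J = (-38.37, 6.986). ∠UJA = 137.8° gives JA at -4.900° from the x-axis; with |JA| = 19.6, A = (-18.84, 5.312). ∠JAS = 125.4° gives AS at -59.50° from the x-axis; with |AS| = 23.3, S = (-7.011, -14.76). Then |PS| = |S − P| = 16.34.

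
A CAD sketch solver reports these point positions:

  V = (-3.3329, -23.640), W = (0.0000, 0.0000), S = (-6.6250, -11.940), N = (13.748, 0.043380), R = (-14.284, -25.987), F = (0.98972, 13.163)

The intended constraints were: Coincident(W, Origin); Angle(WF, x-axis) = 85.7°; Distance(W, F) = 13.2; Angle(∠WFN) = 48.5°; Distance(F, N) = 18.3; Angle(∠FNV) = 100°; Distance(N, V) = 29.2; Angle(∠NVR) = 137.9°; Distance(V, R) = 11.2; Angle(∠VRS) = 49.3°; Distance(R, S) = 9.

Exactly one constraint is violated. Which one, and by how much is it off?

Distance(R, S) = 9 — off by 7.00.

W = (0.00, 0.00) ✓; WF at 85.70° ✓; |WF| = 13.20 ✓; ∠WFN = 48.50° ✓; |FN| = 18.30 ✓; ∠FNV = 100.0° ✓; |NV| = 29.20 ✓; ∠NVR = 137.9° ✓; |VR| = 11.20 ✓; ∠VRS = 49.30° ✓; |RS| = 16.00 ✗.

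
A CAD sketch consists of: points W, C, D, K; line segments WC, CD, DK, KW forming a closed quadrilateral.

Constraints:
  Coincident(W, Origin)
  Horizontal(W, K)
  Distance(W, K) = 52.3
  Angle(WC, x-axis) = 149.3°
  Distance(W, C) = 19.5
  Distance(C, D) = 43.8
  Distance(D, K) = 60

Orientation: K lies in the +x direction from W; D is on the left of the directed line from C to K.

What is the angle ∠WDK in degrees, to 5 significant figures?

57.617°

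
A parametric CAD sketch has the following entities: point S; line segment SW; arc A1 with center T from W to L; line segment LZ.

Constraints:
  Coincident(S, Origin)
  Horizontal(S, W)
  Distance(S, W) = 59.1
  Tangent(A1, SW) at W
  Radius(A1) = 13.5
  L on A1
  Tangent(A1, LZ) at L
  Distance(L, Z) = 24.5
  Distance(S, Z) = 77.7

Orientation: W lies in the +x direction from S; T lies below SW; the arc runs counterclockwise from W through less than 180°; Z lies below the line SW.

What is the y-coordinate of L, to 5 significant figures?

-22.835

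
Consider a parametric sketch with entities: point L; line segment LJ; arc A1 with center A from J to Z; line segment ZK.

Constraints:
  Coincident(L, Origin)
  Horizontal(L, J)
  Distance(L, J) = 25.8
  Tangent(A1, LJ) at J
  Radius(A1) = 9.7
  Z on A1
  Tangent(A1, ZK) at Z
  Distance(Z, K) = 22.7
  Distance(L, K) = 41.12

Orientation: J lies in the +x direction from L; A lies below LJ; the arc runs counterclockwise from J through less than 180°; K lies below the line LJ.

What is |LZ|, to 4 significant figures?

20.63

L is at the origin; L and J share the same y with |LJ| = 25.8 and J on the +x side, so J = (25.80, 0.000). Since A1 is tangent to LJ there, AJ ⟂ LJ, so A = J + (0, -9.7) = (25.80, -9.700). Since AZ ⟂ ZK (tangency), |AK| = √(9.7² + 22.7²) = 24.69 regardless of where Z sits on A1. So K lies on both circle(L, 41.12) and circle(A, 24.69); the below-LJ intersection is K = (22.82, -34.21). Z is the foot of the tangent from K: Z = (16.49, -12.41).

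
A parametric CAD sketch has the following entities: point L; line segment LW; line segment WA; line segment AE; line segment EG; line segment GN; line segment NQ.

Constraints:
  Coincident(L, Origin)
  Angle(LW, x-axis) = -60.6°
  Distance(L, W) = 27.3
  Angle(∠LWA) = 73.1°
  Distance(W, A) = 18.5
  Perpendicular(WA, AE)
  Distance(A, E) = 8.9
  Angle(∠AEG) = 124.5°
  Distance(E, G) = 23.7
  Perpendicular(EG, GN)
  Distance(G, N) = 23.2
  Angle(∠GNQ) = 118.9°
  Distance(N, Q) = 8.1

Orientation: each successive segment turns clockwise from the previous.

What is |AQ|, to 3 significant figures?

29.3

L is at the origin; LW runs at -60.6° with length 27.3, so W = (13.4, -23.8). ∠LWA = 73.1° gives WA at -168° from the x-axis; with |WA| = 18.5, A = (-4.66, -27.8). The perpendicularity gives AE at right angles to WA, so AE runs at 102°; with |AE| = 8.9, E = (-6.59, -19.1). ∠AEG = 124.5° gives EG at 47.0° from the x-axis; with |EG| = 23.7, G = (9.58, -1.77). The perpendicularity gives GN at right angles to EG, so GN runs at -43.0°; with |GN| = 23.2, N = (26.5, -17.6). ∠GNQ = 118.9° gives NQ at -104° from the x-axis; with |NQ| = 8.1, Q = (24.6, -25.4). Then |AQ| = |Q − A| = 29.3.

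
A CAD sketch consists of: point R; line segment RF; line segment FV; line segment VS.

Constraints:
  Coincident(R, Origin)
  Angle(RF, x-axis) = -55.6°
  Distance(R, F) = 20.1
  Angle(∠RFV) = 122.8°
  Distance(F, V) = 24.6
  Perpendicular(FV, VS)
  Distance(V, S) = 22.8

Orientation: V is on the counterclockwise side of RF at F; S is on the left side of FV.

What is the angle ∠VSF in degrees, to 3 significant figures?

47.2°

R is at the origin; RF runs at -55.6° with length 20.1, so F = 20.1·(cos -55.6°, sin -55.6°) = (11.4, -16.6). ∠RFV = 122.8°, so FV runs at -55.6° + (180° − 122.8°) = 1.60° from the x-axis; with |FV| = 24.6, V = F + 24.6·(cos 1.60°, sin 1.60°) = (35.9, -15.9). FV is perpendicular to VS; with |VS| = 22.8 on the left of FV, S = V + 22.8·(-0.0279, 1.00) = (35.3, 6.89). Then cos ∠VSF = SV·SF / (|SV||SF|), giving 47.2°.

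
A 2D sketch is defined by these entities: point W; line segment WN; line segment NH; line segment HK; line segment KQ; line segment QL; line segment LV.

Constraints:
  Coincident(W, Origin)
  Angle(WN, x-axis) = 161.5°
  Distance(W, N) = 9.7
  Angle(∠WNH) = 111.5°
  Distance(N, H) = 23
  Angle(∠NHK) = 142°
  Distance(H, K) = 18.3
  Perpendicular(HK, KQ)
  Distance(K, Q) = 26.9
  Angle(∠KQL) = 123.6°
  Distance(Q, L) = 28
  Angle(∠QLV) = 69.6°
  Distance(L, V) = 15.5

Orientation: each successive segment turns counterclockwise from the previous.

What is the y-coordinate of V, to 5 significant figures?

-6.9381

W is at the origin; WN runs at 161.5° with length 9.7, so N = (-9.1987, 3.0779). ∠WNH = 111.5° gives NH at -130.00° from the x-axis; with |NH| = 23.0, H = (-23.983, -14.541). ∠NHK = 142.0° gives HK at -92.000° from the x-axis; with |HK| = 18.3, K = (-24.622, -32.830). HK ⟂ KQ, so KQ runs at -2.0000°; with |KQ| = 26.9, Q = (2.2621, -33.769). ∠KQL = 123.6° gives QL at 54.400° from the x-axis; with |QL| = 28.0, L = (18.562, -11.002). ∠QLV = 69.6° gives LV at 164.80° from the x-axis; with |LV| = 15.5, V = (3.6038, -6.9381). So V.y = -6.9381.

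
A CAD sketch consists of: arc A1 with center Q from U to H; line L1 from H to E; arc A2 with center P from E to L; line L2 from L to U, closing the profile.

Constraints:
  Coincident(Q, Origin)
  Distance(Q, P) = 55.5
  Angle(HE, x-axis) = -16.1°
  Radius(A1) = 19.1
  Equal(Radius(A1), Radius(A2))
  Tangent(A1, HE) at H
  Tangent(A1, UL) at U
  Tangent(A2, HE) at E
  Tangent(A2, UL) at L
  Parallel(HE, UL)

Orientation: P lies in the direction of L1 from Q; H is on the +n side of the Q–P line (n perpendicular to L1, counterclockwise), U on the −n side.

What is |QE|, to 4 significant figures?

58.69

The slot axis is L1's direction at -16.1°, so u = (cos -16.1°, sin -16.1°) = (0.9608, -0.2773) and n = (−sin -16.1°, cos -16.1°) = (0.2773, 0.9608). Q is at the origin and P lies 55.5 along u from Q, so P = 55.5·u = (53.32, -15.39). Tangency of A1 to both parallel lines with radius 19.1 puts H and U at Q ± 19.1·n: H = (5.297, 18.35), U = (-5.297, -18.35). Equal radii place E and L the same way about P: E = P + 19.1·n = (58.62, 2.960), L = P − 19.1·n = (48.03, -33.74). Then |QE| = |E − Q| = 58.69.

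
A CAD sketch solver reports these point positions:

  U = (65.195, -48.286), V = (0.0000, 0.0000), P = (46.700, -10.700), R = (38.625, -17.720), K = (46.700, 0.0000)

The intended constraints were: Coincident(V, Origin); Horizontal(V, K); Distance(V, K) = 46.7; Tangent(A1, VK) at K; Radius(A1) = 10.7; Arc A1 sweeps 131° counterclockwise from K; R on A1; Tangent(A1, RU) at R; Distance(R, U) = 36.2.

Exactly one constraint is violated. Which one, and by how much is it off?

Distance(R, U) = 36.2 — off by 4.30.

V = (0.00, 0.00) ✓; V.y = 0.00, K.y = 0.00 ✓; |VK| = 46.70 ✓; ∠(PK, KV) = 90.00° ✓; |PK| = 10.70 ✓; bearing(P→R) − bearing(P→K) = 131.0° ✓; |PR| = 10.70 ✓; ∠(PR, RU) = 90.00° ✓; |RU| = 40.50 ✗.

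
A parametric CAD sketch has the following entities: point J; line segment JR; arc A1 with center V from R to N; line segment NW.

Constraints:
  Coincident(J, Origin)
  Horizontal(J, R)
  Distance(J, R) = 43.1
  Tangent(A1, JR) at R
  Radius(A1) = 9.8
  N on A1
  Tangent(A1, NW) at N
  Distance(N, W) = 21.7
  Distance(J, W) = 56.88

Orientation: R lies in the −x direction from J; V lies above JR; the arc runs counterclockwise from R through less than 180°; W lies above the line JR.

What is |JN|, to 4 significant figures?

37.79

J is at the origin; J and R share the same y with |JR| = 43.1 and R on the −x side, so R = (-43.10, 0.000). Since A1 is tangent to JR there, VR ⟂ JR, so V = R + (0, 9.8) = (-43.10, 9.800). Since VN ⟂ NW (tangency), |VW| = √(9.8² + 21.7²) = 23.81 regardless of where N sits on A1. So W lies on both circle(J, 56.88) and circle(V, 23.81); the above-JR intersection is W = (-46.02, 33.43). N is the foot of the tangent from W: N = (-34.73, 14.90).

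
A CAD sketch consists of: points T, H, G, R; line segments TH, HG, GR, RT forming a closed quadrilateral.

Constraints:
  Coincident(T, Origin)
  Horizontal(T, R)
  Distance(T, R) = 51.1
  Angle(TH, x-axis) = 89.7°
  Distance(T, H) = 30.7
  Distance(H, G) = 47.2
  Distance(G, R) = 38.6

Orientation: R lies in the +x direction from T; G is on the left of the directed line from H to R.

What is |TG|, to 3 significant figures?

60.5

Checks: |HG| = 47.20 ✓; |GR| = 38.60 ✓.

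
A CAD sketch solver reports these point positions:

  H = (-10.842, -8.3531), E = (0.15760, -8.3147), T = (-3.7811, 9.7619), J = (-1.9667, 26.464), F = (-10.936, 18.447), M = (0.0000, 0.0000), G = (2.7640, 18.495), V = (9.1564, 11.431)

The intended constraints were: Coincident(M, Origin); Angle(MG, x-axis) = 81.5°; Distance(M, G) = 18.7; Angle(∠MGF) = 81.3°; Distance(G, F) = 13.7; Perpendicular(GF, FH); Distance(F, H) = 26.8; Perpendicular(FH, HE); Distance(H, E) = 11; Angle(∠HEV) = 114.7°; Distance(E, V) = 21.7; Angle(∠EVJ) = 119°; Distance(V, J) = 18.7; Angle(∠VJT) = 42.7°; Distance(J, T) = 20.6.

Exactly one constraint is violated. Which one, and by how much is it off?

Distance(J, T) = 20.6 — off by 3.80.

M = (0.00, 0.00) ✓; MG at 81.50° ✓; |MG| = 18.70 ✓; ∠MGF = 81.30° ✓; |GF| = 13.70 ✓; ∠(GF, FH) = 90.00° ✓; |FH| = 26.80 ✓; ∠(FH, HE) = 90.00° ✓; |HE| = 11.00 ✓; ∠HEV = 114.7° ✓; |EV| = 21.70 ✓; ∠EVJ = 119.0° ✓; |VJ| = 18.70 ✓; ∠VJT = 42.70° ✓; |JT| = 16.80 ✗.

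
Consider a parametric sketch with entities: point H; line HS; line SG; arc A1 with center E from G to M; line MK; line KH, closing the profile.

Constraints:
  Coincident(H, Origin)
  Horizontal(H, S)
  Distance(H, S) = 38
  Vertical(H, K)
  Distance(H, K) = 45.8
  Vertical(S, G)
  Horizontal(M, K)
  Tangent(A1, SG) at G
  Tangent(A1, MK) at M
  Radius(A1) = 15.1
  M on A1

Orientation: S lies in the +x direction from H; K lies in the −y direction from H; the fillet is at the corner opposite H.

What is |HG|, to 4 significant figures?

48.85

H is at the origin; H and S share the same y with |HS| = 38.0 and S on the +x side, so S = (38.00, 0.000). H and K share the same x with |HK| = 45.8 and K on the −y side, so K = (0.000, -45.80). The virtual corner opposite H is at (38.00, -45.80). A1 meets SG tangentially, so EG is at right angles to SG and the tangent condition forces EM to be normal to MK, with radius 15.1, so the center E sits 15.1 in from both sides at E = (22.90, -30.70). That places the tangent points at G = (38.00, -30.70) on SG and M = (22.90, -45.80) on MK. Then |HG| = |G − H| = 48.85.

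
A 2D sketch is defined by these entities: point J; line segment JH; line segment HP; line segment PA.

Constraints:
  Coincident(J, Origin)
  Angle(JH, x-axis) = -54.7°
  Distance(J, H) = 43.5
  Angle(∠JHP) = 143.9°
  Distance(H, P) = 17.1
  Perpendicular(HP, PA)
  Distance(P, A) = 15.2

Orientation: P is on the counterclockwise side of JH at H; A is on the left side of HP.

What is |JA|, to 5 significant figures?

53.278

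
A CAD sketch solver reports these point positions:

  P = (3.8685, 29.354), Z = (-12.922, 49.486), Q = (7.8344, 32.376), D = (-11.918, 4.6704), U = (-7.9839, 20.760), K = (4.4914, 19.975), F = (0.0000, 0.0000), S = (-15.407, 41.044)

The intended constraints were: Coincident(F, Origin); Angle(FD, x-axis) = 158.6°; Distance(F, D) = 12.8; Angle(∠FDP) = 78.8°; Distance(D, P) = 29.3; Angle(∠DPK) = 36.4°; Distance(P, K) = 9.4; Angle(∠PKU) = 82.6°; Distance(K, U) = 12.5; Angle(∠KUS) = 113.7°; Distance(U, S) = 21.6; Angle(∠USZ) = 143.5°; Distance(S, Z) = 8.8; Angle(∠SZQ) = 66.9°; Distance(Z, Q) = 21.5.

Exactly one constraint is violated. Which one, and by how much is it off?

Distance(Z, Q) = 21.5 — off by 5.40.

F = (0.00, 0.00) ✓; FD at 158.6° ✓; |FD| = 12.80 ✓; ∠FDP = 78.80° ✓; |DP| = 29.30 ✓; ∠DPK = 36.40° ✓; |PK| = 9.400 ✓; ∠PKU = 82.60° ✓; |KU| = 12.50 ✓; ∠KUS = 113.7° ✓; |US| = 21.60 ✓; ∠USZ = 143.5° ✓; |SZ| = 8.800 ✓; ∠SZQ = 66.90° ✓; |ZQ| = 26.90 ✗.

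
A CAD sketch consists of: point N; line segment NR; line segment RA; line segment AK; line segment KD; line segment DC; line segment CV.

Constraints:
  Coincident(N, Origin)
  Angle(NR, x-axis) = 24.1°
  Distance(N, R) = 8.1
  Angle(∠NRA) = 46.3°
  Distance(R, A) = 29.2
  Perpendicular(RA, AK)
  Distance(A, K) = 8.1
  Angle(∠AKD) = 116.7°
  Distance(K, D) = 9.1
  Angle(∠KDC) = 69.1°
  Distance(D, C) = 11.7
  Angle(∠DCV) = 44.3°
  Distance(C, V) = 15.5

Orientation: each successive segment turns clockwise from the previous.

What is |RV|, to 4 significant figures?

33.47

N is at the origin; NR runs at 24.1° with length 8.1, so R = (7.394, 3.307). ∠NRA = 46.3° gives RA at -109.6° from the x-axis; with |RA| = 29.2, A = (-2.401, -24.20). RA is perpendicular to AK, so AK runs at 160.4°; with |AK| = 8.1, K = (-10.03, -21.48). ∠AKD = 116.7° gives KD at 97.10° from the x-axis; with |KD| = 9.1, D = (-11.16, -12.45). ∠KDC = 69.1° gives DC at -13.80° from the x-axis; with |DC| = 11.7, C = (0.2056, -15.24). ∠DCV = 44.3° gives CV at -149.5° from the x-axis; with |CV| = 15.5, V = (-13.15, -23.11). Then |RV| = |V − R| = 33.47.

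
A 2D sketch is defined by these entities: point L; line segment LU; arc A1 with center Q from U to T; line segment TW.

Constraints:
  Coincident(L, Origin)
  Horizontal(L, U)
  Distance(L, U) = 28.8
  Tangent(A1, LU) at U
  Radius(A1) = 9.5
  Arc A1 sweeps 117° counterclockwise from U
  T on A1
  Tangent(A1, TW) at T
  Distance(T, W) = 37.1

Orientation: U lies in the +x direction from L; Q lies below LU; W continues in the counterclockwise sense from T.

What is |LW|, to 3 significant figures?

59.8

L is at the origin; L and U share the same y with |LU| = 28.8 and U on the +x side, so U = (28.8, 0.00). The tangent condition forces QU to be normal to LU, so Q = U + (0, -9.5) = (28.8, -9.50). On A1, U sits at bearing 90° from Q; a 117° counterclockwise sweep puts T at bearing 207°, so T = Q + 9.5·(cos 207°, sin 207°) = (20.3, -13.8). The tangent condition forces QT to be normal to TW, so TW runs along (−sin 207°, cos 207°); with |TW| = 37.1, W = (37.2, -46.9). Then |LW| = |W − L| = 59.8.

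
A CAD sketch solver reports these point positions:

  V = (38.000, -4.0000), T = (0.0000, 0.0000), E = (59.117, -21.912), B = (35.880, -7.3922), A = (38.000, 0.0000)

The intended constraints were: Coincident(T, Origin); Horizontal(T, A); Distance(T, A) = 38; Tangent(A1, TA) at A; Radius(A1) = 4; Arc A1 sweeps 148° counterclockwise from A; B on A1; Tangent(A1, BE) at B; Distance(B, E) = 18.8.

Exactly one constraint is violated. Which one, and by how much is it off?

Distance(B, E) = 18.8 — off by 8.60.

T = (0.00, 0.00) ✓; T.y = 0.00, A.y = 0.00 ✓; |TA| = 38.00 ✓; ∠(VA, AT) = 90.00° ✓; |VA| = 4.000 ✓; bearing(V→B) − bearing(V→A) = 148.0° ✓; |VB| = 4.000 ✓; ∠(VB, BE) = 90.00° ✓; |BE| = 27.40 ✗.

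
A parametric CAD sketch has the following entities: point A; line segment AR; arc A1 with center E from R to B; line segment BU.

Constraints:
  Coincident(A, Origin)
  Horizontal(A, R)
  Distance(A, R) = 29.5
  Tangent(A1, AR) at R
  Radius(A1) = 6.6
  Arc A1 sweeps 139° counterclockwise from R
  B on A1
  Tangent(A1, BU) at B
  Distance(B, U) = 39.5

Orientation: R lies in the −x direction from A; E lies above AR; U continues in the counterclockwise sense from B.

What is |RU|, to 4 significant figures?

45.33

A is at the origin; A and R share the same y with |AR| = 29.5 and R on the −x side, so R = (-29.50, 0.000). Since A1 is tangent to AR there, ER ⟂ AR, so E = R + (0, 6.6) = (-29.50, 6.600). On A1, R sits at bearing -90° from E; a 139° counterclockwise sweep puts B at bearing 49°, so B = E + 6.6·(cos 49°, sin 49°) = (-25.17, 11.58). Tangency of A1 to BU means the radius EB is perpendicular to BU, so BU runs along (−sin 49°, cos 49°); with |BU| = 39.5, U = (-54.98, 37.50). Then |RU| = |U − R| = 45.33.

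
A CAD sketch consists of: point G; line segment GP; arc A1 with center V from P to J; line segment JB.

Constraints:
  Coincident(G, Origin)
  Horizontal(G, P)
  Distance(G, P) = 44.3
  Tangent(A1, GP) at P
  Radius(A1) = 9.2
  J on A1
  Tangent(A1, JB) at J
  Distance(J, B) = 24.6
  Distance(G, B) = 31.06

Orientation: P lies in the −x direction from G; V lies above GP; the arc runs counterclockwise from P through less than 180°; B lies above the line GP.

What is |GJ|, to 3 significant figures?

37.3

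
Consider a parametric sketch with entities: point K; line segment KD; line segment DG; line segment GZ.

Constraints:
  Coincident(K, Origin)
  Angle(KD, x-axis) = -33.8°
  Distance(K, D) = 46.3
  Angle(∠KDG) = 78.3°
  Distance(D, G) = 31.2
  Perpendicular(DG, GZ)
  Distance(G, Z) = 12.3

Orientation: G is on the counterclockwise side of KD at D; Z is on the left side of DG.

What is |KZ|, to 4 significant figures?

39.59

∠KDG = 78.3°, so DG runs at -33.8° + (180° − 78.3°) = 67.90° from the x-axis; with |DG| = 31.2, G = D + 31.2·(cos 67.90°, sin 67.90°) = (50.21, 3.151). DG is perpendicular to GZ; with |GZ| = 12.3 on the left of DG, Z = G + 12.3·(-0.9265, 0.3762) = (38.82, 7.779). Then |KZ| = |Z − K| = 39.59.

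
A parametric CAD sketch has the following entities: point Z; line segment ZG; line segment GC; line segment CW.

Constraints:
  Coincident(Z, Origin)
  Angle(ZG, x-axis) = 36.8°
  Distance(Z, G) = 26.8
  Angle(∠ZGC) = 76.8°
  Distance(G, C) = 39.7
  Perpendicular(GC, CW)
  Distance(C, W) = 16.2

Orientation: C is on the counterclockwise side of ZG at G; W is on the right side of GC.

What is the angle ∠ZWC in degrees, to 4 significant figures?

38.45°

Z is at the origin; ZG runs at 36.8° with length 26.8, so G = 26.8·(cos 36.8°, sin 36.8°) = (21.46, 16.05). ∠ZGC = 76.8°, so GC runs at 36.8° + (180° − 76.8°) = 140.0° from the x-axis; with |GC| = 39.7, C = G + 39.7·(cos 140.0°, sin 140.0°) = (-8.952, 41.57). The perpendicularity gives CW at right angles to GC; with |CW| = 16.2 on the right of GC, W = C + 16.2·(0.6428, 0.7660) = (1.461, 53.98). Then cos ∠ZWC = WZ·WC / (|WZ||WC|), giving 38.45°.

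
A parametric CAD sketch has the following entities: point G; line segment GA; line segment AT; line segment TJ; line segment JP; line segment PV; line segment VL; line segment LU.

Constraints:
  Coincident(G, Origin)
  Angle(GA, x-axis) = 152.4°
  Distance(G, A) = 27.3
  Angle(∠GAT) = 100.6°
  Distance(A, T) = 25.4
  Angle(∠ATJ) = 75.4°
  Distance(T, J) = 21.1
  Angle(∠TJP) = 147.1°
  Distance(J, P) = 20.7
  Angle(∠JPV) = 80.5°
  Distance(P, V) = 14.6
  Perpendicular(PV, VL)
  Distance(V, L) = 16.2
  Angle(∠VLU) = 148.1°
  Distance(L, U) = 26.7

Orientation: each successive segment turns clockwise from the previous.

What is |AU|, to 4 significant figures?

39.30

G is at the origin; GA runs at 152.4° with length 27.3, so A = (-24.19, 12.65). ∠GAT = 100.6° gives AT at 73.00° from the x-axis; with |AT| = 25.4, T = (-16.77, 36.94). ∠ATJ = 75.4° gives TJ at -31.60° from the x-axis; with |TJ| = 21.1, J = (1.204, 25.88). ∠TJP = 147.1° gives JP at -64.50° from the x-axis; with |JP| = 20.7, P = (10.12, 7.199). ∠JPV = 80.5° gives PV at -164.0° from the x-axis; with |PV| = 14.6, V = (-3.919, 3.174). The perpendicularity gives VL at right angles to PV, so VL runs at 106.0°; with |VL| = 16.2, L = (-8.384, 18.75). ∠VLU = 148.1° gives LU at 74.10° from the x-axis; with |LU| = 26.7, U = (-1.069, 44.43). Then |AU| = |U − A| = 39.30.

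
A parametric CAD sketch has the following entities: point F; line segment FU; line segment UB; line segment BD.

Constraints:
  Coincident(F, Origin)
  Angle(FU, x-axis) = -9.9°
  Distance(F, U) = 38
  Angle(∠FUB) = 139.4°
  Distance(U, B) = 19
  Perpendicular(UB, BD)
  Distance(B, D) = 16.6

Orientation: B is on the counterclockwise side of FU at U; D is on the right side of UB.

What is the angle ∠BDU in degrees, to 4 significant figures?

48.86°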